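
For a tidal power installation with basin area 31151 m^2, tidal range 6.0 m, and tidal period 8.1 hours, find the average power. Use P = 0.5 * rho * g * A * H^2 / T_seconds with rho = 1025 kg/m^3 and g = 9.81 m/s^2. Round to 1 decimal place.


Convert period to seconds: T = 8.1 * 3600 = 29160.0 s
H^2 = 6.0^2 = 36.0
P = 0.5 * rho * g * A * H^2 / T
P = 0.5 * 1025 * 9.81 * 31151 * 36.0 / 29160.0
P = 193352.5 W

193352.5


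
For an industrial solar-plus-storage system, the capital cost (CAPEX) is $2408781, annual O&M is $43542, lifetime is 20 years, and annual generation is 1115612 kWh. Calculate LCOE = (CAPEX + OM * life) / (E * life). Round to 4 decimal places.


Total cost = CAPEX + OM * lifetime = 2408781 + 43542 * 20 = 2408781 + 870840 = 3279621
Total generation = annual * lifetime = 1115612 * 20 = 22312240 kWh
LCOE = 3279621 / 22312240
LCOE = 0.1470 $/kWh

0.1470


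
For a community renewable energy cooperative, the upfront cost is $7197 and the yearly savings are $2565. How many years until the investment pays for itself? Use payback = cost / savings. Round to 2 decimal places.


Simple payback period = initial cost / annual savings
Payback = 7197 / 2565
Payback = 2.81 years

2.81


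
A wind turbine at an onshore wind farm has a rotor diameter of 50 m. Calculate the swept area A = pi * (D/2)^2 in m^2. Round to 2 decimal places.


Compute the rotor radius:
  r = D / 2 = 50 / 2 = 25.0 m
Calculate swept area:
  A = pi * r^2 = pi * 25.0^2
  A = 1963.50 m^2

1963.50


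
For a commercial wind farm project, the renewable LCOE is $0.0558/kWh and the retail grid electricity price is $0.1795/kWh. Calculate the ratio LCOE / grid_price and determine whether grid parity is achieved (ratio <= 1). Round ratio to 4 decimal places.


Compare LCOE to grid price:
  LCOE = $0.0558/kWh, Grid price = $0.1795/kWh
  Ratio = LCOE / grid_price = 0.0558 / 0.1795 = 0.3109
  Grid parity achieved (ratio <= 1)? yes

0.3109


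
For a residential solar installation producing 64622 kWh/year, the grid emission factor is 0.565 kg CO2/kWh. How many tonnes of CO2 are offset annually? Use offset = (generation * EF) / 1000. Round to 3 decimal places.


CO2 offset in kg = generation * emission_factor
CO2 offset = 64622 * 0.565 = 36511.43 kg
Convert to tonnes:
  CO2 offset = 36511.43 / 1000 = 36.511 tonnes

36.511


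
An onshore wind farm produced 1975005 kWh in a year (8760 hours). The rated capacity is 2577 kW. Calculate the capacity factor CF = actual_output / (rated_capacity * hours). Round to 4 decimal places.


Capacity factor = actual output / maximum possible output
Maximum possible = rated * hours = 2577 * 8760 = 22574520 kWh
CF = 1975005 / 22574520
CF = 0.0875

0.0875


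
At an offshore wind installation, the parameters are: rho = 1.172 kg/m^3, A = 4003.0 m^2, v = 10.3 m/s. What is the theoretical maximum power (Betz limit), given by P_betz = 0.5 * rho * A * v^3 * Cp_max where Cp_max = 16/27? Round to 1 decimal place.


The Betz coefficient Cp_max = 16/27 = 0.5926
v^3 = 10.3^3 = 1092.727
P_betz = 0.5 * rho * A * v^3 * Cp_max
P_betz = 0.5 * 1.172 * 4003.0 * 1092.727 * 0.5926
P_betz = 1518976.7 W

1518976.7


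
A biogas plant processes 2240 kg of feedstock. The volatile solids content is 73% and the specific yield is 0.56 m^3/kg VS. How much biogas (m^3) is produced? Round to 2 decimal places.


Compute volatile solids:
  VS = mass * VS_fraction = 2240 * 0.73 = 1635.2 kg
Calculate biogas volume:
  Biogas = VS * specific_yield = 1635.2 * 0.56
  Biogas = 915.71 m^3

915.71


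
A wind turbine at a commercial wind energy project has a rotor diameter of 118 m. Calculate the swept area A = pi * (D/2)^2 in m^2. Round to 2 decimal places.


Compute the rotor radius:
  r = D / 2 = 118 / 2 = 59.0 m
Calculate swept area:
  A = pi * r^2 = pi * 59.0^2
  A = 10935.88 m^2

10935.88


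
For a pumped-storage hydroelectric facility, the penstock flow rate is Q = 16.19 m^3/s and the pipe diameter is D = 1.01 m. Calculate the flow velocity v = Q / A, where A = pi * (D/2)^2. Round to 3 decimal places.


Compute pipe cross-sectional area:
  A = pi * (D/2)^2 = pi * (1.01/2)^2 = 0.8012 m^2
Calculate velocity:
  v = Q / A = 16.19 / 0.8012
  v = 20.208 m/s

20.208


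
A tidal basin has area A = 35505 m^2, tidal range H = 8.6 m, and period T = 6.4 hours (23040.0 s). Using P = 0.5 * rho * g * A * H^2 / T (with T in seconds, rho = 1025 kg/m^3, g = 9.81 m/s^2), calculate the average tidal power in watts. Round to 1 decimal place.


Convert period to seconds: T = 6.4 * 3600 = 23040.0 s
H^2 = 8.6^2 = 73.96
P = 0.5 * rho * g * A * H^2 / T
P = 0.5 * 1025 * 9.81 * 35505 * 73.96 / 23040.0
P = 573016.1 W

573016.1


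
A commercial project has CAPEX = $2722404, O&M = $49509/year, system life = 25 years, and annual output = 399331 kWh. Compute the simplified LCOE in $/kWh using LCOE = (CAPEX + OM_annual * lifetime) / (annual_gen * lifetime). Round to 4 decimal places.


Total cost = CAPEX + OM * lifetime = 2722404 + 49509 * 25 = 2722404 + 1237725 = 3960129
Total generation = annual * lifetime = 399331 * 25 = 9983275 kWh
LCOE = 3960129 / 9983275
LCOE = 0.3967 $/kWh

0.3967


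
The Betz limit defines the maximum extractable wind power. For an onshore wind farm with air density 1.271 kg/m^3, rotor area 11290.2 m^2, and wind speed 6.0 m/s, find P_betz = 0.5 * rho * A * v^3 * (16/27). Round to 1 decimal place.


The Betz coefficient Cp_max = 16/27 = 0.5926
v^3 = 6.0^3 = 216.0
P_betz = 0.5 * rho * A * v^3 * Cp_max
P_betz = 0.5 * 1.271 * 11290.2 * 216.0 * 0.5926
P_betz = 918390.0 W

918390.0


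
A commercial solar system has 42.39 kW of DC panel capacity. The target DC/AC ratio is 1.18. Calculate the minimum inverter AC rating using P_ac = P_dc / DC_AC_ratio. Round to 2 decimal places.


The inverter AC capacity is determined by the DC/AC ratio.
Given: P_dc = 42.39 kW, DC/AC ratio = 1.18
P_ac = P_dc / ratio = 42.39 / 1.18
P_ac = 35.92 kW

35.92


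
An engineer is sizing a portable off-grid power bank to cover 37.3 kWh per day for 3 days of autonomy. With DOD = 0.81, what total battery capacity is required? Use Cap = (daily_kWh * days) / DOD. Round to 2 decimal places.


Total energy needed = daily * days = 37.3 * 3 = 111.9 kWh
Account for depth of discharge:
  Cap = total_energy / DOD = 111.9 / 0.81
  Cap = 138.15 kWh

138.15


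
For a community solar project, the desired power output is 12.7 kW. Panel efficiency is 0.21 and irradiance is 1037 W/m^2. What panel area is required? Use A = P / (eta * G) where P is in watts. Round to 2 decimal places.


Convert target power to watts: P = 12.7 * 1000 = 12700.0 W
Compute denominator: eta * G = 0.21 * 1037 = 217.77
Required area A = P / (eta * G) = 12700.0 / 217.77
A = 58.32 m^2

58.32


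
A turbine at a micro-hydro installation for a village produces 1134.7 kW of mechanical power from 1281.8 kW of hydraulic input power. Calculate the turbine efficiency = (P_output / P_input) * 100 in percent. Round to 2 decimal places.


Turbine efficiency = (output power / input power) * 100
eta = (1134.7 / 1281.8) * 100
eta = 88.52%

88.52


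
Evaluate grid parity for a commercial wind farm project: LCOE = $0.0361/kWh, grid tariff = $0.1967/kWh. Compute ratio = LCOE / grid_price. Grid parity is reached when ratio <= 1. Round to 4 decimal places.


Compare LCOE to grid price:
  LCOE = $0.0361/kWh, Grid price = $0.1967/kWh
  Ratio = LCOE / grid_price = 0.0361 / 0.1967 = 0.1835
  Grid parity achieved (ratio <= 1)? yes

0.1835


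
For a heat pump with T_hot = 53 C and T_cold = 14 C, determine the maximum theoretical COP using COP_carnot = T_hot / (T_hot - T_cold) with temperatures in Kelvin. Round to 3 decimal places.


Convert to Kelvin:
  T_hot = 53 + 273.15 = 326.15 K
  T_cold = 14 + 273.15 = 287.15 K
Apply Carnot COP formula:
  COP = T_hot_K / (T_hot_K - T_cold_K) = 326.15 / 39.0
  COP = 8.363

8.363


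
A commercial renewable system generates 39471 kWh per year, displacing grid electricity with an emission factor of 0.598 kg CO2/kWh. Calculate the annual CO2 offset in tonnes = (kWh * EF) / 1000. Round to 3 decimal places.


CO2 offset in kg = generation * emission_factor
CO2 offset = 39471 * 0.598 = 23603.66 kg
Convert to tonnes:
  CO2 offset = 23603.66 / 1000 = 23.604 tonnes

23.604


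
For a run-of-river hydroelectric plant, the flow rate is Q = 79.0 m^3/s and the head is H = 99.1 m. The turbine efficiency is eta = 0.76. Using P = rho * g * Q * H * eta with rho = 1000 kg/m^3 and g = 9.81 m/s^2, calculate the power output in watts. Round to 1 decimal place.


Apply the hydropower formula P = rho * g * Q * H * eta
rho * g = 1000 * 9.81 = 9810.0
P = 9810.0 * 79.0 * 99.1 * 0.76
P = 58369146.8 W

58369146.8


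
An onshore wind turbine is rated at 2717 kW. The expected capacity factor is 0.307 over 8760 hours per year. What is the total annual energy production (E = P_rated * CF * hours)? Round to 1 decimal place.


Annual energy = rated_kW * capacity_factor * hours_per_year
Given: P_rated = 2717 kW, CF = 0.307, hours = 8760
E = 2717 * 0.307 * 8760
E = 7306882.4 kWh

7306882.4


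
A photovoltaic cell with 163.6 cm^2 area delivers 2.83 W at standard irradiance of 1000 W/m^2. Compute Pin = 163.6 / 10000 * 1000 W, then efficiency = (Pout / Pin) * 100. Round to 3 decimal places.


First compute the input power:
  Pin = area_cm2 / 10000 * G = 163.6 / 10000 * 1000 = 16.36 W
Then compute efficiency:
  Efficiency = (Pout / Pin) * 100 = (2.83 / 16.36) * 100
  Efficiency = 17.298%

17.298


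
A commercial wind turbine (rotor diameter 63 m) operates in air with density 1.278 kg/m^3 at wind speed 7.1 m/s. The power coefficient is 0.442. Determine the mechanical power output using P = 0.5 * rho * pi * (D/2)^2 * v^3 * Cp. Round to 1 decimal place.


Step 1 -- Compute swept area:
  A = pi * (D/2)^2 = pi * (63/2)^2 = 3117.25 m^2
Step 2 -- Apply wind power equation:
  P = 0.5 * rho * A * v^3 * Cp
  v^3 = 7.1^3 = 357.911
  P = 0.5 * 1.278 * 3117.25 * 357.911 * 0.442
  P = 315115.1 W

315115.1


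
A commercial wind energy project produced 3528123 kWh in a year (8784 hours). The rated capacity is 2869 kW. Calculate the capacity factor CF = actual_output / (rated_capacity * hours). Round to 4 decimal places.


Capacity factor = actual output / maximum possible output
Maximum possible = rated * hours = 2869 * 8784 = 25201296 kWh
CF = 3528123 / 25201296
CF = 0.1400

0.1400


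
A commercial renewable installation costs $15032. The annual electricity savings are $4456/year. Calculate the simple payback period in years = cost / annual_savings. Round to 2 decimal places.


Simple payback period = initial cost / annual savings
Payback = 15032 / 4456
Payback = 3.37 years

3.37


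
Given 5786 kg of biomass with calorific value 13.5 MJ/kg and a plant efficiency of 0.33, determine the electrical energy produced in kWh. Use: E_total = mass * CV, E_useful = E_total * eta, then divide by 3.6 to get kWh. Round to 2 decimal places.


Total energy = mass * CV = 5786 * 13.5 = 78111.0 MJ
Useful energy = total * eta = 78111.0 * 0.33 = 25776.63 MJ
Convert to kWh: 25776.63 / 3.6
Useful energy = 7160.18 kWh

7160.18


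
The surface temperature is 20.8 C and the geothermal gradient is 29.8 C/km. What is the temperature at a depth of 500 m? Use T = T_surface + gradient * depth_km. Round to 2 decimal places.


Convert depth to km: 500 / 1000 = 0.5 km
Temperature increase = gradient * depth_km = 29.8 * 0.5 = 14.9 C
Temperature at depth = T_surface + delta_T = 20.8 + 14.9
T = 35.70 C

35.70


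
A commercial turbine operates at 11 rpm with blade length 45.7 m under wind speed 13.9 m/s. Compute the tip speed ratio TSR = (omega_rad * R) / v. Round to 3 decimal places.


Convert rotational speed to rad/s:
  omega = 11 * 2 * pi / 60 = 1.1519 rad/s
Compute tip speed:
  v_tip = omega * R = 1.1519 * 45.7 = 52.643 m/s
Tip speed ratio:
  TSR = v_tip / v_wind = 52.643 / 13.9 = 3.787

3.787


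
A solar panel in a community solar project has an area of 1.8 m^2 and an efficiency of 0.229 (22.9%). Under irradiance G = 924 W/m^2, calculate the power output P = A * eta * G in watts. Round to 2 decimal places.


Use the solar power formula P = A * eta * G.
Given: A = 1.8 m^2, eta = 0.229, G = 924 W/m^2
P = 1.8 * 0.229 * 924
P = 380.87 W

380.87


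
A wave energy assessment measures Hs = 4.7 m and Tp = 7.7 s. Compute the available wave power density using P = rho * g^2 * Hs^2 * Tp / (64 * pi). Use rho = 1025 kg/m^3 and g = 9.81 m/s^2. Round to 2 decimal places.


Apply wave power formula:
  g^2 = 9.81^2 = 96.2361
  Hs^2 = 4.7^2 = 22.09
  Numerator = rho * g^2 * Hs^2 * Tp = 1025 * 96.2361 * 22.09 * 7.7 = 16778314.13
  Denominator = 64 * pi = 201.0619
  P = 16778314.13 / 201.0619 = 83448.49 W/m

83448.49


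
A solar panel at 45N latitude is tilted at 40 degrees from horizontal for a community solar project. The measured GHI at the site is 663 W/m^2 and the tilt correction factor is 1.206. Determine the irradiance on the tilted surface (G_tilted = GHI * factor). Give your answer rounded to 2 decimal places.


Identify the given values:
  GHI = 663 W/m^2, tilt correction factor = 1.206
Apply the formula G_tilted = GHI * factor:
  G_tilted = 663 * 1.206
  G_tilted = 799.58 W/m^2

799.58


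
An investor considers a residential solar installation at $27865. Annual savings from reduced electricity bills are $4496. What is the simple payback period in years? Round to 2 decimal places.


Simple payback period = initial cost / annual savings
Payback = 27865 / 4496
Payback = 6.20 years

6.20


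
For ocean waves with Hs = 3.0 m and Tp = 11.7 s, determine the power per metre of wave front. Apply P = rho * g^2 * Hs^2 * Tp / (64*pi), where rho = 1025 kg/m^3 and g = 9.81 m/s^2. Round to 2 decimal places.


Apply wave power formula:
  g^2 = 9.81^2 = 96.2361
  Hs^2 = 3.0^2 = 9.0
  Numerator = rho * g^2 * Hs^2 * Tp = 1025 * 96.2361 * 9.0 * 11.7 = 10387002.86
  Denominator = 64 * pi = 201.0619
  P = 10387002.86 / 201.0619 = 51660.71 W/m

51660.71


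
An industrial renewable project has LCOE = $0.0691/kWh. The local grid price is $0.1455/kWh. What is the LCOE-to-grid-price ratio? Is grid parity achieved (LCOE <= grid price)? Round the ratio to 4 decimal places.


Compare LCOE to grid price:
  LCOE = $0.0691/kWh, Grid price = $0.1455/kWh
  Ratio = LCOE / grid_price = 0.0691 / 0.1455 = 0.4749
  Grid parity achieved (ratio <= 1)? yes

0.4749


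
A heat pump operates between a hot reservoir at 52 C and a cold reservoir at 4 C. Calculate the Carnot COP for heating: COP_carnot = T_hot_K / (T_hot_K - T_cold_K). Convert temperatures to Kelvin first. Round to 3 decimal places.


Convert to Kelvin:
  T_hot = 52 + 273.15 = 325.15 K
  T_cold = 4 + 273.15 = 277.15 K
Apply Carnot COP formula:
  COP = T_hot_K / (T_hot_K - T_cold_K) = 325.15 / 48.0
  COP = 6.774

6.774


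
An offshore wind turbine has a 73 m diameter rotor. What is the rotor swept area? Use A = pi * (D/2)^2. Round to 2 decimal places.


Compute the rotor radius:
  r = D / 2 = 73 / 2 = 36.5 m
Calculate swept area:
  A = pi * r^2 = pi * 36.5^2
  A = 4185.39 m^2

4185.39


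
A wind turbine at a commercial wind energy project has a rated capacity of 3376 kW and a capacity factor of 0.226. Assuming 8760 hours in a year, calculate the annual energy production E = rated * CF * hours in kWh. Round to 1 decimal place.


Annual energy = rated_kW * capacity_factor * hours_per_year
Given: P_rated = 3376 kW, CF = 0.226, hours = 8760
E = 3376 * 0.226 * 8760
E = 6683669.8 kWh

6683669.8


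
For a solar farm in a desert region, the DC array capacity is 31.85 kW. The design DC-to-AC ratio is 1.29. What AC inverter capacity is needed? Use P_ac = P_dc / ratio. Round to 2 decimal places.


The inverter AC capacity is determined by the DC/AC ratio.
Given: P_dc = 31.85 kW, DC/AC ratio = 1.29
P_ac = P_dc / ratio = 31.85 / 1.29
P_ac = 24.69 kW

24.69


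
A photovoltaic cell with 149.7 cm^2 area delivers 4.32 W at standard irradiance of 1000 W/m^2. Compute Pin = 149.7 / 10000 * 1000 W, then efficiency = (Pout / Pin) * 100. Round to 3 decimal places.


First compute the input power:
  Pin = area_cm2 / 10000 * G = 149.7 / 10000 * 1000 = 14.97 W
Then compute efficiency:
  Efficiency = (Pout / Pin) * 100 = (4.32 / 14.97) * 100
  Efficiency = 28.858%

28.858


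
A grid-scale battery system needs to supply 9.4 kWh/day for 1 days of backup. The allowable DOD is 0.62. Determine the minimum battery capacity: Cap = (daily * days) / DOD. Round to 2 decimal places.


Total energy needed = daily * days = 9.4 * 1 = 9.4 kWh
Account for depth of discharge:
  Cap = total_energy / DOD = 9.4 / 0.62
  Cap = 15.16 kWh

15.16


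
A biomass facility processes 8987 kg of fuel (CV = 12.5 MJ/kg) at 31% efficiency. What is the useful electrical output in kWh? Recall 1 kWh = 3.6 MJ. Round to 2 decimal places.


Total energy = mass * CV = 8987 * 12.5 = 112337.5 MJ
Useful energy = total * eta = 112337.5 * 0.31 = 34824.63 MJ
Convert to kWh: 34824.63 / 3.6
Useful energy = 9673.51 kWh

9673.51


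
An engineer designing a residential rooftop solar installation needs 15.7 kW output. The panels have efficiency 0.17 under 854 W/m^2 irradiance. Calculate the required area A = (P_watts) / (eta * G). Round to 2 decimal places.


Convert target power to watts: P = 15.7 * 1000 = 15700.0 W
Compute denominator: eta * G = 0.17 * 854 = 145.18
Required area A = P / (eta * G) = 15700.0 / 145.18
A = 108.14 m^2

108.14


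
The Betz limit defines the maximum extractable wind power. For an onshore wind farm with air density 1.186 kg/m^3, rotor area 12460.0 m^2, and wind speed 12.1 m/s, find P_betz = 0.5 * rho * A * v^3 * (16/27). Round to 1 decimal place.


The Betz coefficient Cp_max = 16/27 = 0.5926
v^3 = 12.1^3 = 1771.561
P_betz = 0.5 * rho * A * v^3 * Cp_max
P_betz = 0.5 * 1.186 * 12460.0 * 1771.561 * 0.5926
P_betz = 7756844.1 W

7756844.1


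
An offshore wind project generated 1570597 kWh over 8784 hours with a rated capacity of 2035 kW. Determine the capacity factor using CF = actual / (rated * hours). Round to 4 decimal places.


Capacity factor = actual output / maximum possible output
Maximum possible = rated * hours = 2035 * 8784 = 17875440 kWh
CF = 1570597 / 17875440
CF = 0.0879

0.0879


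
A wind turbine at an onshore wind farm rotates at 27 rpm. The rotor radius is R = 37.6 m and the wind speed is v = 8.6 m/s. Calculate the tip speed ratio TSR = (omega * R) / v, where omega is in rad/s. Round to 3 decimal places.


Convert rotational speed to rad/s:
  omega = 27 * 2 * pi / 60 = 2.8274 rad/s
Compute tip speed:
  v_tip = omega * R = 2.8274 * 37.6 = 106.311 m/s
Tip speed ratio:
  TSR = v_tip / v_wind = 106.311 / 8.6 = 12.362

12.362


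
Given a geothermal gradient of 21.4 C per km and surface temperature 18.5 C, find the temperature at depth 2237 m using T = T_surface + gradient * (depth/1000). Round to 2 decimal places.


Convert depth to km: 2237 / 1000 = 2.237 km
Temperature increase = gradient * depth_km = 21.4 * 2.237 = 47.87 C
Temperature at depth = T_surface + delta_T = 18.5 + 47.87
T = 66.37 C

66.37


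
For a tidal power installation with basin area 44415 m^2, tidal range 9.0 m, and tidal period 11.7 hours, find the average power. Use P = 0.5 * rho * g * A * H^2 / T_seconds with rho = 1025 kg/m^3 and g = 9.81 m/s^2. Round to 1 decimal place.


Convert period to seconds: T = 11.7 * 3600 = 42120.0 s
H^2 = 9.0^2 = 81.0
P = 0.5 * rho * g * A * H^2 / T
P = 0.5 * 1025 * 9.81 * 44415 * 81.0 / 42120.0
P = 429426.9 W

429426.9


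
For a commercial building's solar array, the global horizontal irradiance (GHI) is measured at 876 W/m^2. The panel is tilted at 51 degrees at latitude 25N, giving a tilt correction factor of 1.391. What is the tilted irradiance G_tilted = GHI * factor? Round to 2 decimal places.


Identify the given values:
  GHI = 876 W/m^2, tilt correction factor = 1.391
Apply the formula G_tilted = GHI * factor:
  G_tilted = 876 * 1.391
  G_tilted = 1218.52 W/m^2

1218.52


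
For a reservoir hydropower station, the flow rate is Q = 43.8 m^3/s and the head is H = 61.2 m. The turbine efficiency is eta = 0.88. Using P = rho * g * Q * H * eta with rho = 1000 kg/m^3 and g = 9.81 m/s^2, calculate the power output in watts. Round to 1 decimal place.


Apply the hydropower formula P = rho * g * Q * H * eta
rho * g = 1000 * 9.81 = 9810.0
P = 9810.0 * 43.8 * 61.2 * 0.88
P = 23140738.4 W

23140738.4


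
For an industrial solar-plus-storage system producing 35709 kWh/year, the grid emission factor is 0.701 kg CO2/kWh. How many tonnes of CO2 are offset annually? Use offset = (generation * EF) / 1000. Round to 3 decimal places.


CO2 offset in kg = generation * emission_factor
CO2 offset = 35709 * 0.701 = 25032.01 kg
Convert to tonnes:
  CO2 offset = 25032.01 / 1000 = 25.032 tonnes

25.032


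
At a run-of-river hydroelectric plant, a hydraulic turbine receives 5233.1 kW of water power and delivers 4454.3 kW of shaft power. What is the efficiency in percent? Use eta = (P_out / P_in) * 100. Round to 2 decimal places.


Turbine efficiency = (output power / input power) * 100
eta = (4454.3 / 5233.1) * 100
eta = 85.12%

85.12


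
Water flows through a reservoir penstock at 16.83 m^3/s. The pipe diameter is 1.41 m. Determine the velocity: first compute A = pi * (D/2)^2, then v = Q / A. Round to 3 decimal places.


Compute pipe cross-sectional area:
  A = pi * (D/2)^2 = pi * (1.41/2)^2 = 1.5615 m^2
Calculate velocity:
  v = Q / A = 16.83 / 1.5615
  v = 10.778 m/s

10.778


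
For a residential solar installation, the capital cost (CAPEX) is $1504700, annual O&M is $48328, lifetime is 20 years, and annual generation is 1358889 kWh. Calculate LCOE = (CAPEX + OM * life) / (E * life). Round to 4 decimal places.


Total cost = CAPEX + OM * lifetime = 1504700 + 48328 * 20 = 1504700 + 966560 = 2471260
Total generation = annual * lifetime = 1358889 * 20 = 27177780 kWh
LCOE = 2471260 / 27177780
LCOE = 0.0909 $/kWh

0.0909


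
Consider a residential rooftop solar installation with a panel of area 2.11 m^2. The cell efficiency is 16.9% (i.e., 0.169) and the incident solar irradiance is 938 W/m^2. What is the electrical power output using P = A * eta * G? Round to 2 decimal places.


Use the solar power formula P = A * eta * G.
Given: A = 2.11 m^2, eta = 0.169, G = 938 W/m^2
P = 2.11 * 0.169 * 938
P = 334.48 W

334.48


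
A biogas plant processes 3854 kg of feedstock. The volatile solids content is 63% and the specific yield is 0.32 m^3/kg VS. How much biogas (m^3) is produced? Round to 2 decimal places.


Compute volatile solids:
  VS = mass * VS_fraction = 3854 * 0.63 = 2428.02 kg
Calculate biogas volume:
  Biogas = VS * specific_yield = 2428.02 * 0.32
  Biogas = 776.97 m^3

776.97


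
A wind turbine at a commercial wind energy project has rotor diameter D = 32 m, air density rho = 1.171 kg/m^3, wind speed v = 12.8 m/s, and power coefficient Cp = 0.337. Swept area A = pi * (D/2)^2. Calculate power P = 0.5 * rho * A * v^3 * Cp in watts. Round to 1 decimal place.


Step 1 -- Compute swept area:
  A = pi * (D/2)^2 = pi * (32/2)^2 = 804.25 m^2
Step 2 -- Apply wind power equation:
  P = 0.5 * rho * A * v^3 * Cp
  v^3 = 12.8^3 = 2097.152
  P = 0.5 * 1.171 * 804.25 * 2097.152 * 0.337
  P = 332794.8 W

332794.8


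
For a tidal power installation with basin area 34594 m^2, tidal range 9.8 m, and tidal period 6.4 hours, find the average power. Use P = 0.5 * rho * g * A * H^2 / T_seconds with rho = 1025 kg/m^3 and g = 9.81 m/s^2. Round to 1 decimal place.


Convert period to seconds: T = 6.4 * 3600 = 23040.0 s
H^2 = 9.8^2 = 96.04
P = 0.5 * rho * g * A * H^2 / T
P = 0.5 * 1025 * 9.81 * 34594 * 96.04 / 23040.0
P = 724992.2 W

724992.2


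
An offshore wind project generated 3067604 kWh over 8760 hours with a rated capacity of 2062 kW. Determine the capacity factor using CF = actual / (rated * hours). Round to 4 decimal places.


Capacity factor = actual output / maximum possible output
Maximum possible = rated * hours = 2062 * 8760 = 18063120 kWh
CF = 3067604 / 18063120
CF = 0.1698

0.1698


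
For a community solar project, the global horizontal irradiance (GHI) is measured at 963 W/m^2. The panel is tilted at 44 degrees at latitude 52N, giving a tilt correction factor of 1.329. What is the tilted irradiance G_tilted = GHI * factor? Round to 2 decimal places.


Identify the given values:
  GHI = 963 W/m^2, tilt correction factor = 1.329
Apply the formula G_tilted = GHI * factor:
  G_tilted = 963 * 1.329
  G_tilted = 1279.83 W/m^2

1279.83


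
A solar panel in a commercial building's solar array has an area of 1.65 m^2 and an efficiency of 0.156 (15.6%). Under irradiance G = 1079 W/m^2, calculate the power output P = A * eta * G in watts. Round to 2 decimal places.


Use the solar power formula P = A * eta * G.
Given: A = 1.65 m^2, eta = 0.156, G = 1079 W/m^2
P = 1.65 * 0.156 * 1079
P = 277.73 W

277.73


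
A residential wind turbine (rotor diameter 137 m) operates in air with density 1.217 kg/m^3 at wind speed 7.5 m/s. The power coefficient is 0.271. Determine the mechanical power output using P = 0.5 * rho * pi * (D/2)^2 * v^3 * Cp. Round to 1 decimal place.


Step 1 -- Compute swept area:
  A = pi * (D/2)^2 = pi * (137/2)^2 = 14741.14 m^2
Step 2 -- Apply wind power equation:
  P = 0.5 * rho * A * v^3 * Cp
  v^3 = 7.5^3 = 421.875
  P = 0.5 * 1.217 * 14741.14 * 421.875 * 0.271
  P = 1025521.3 W

1025521.3


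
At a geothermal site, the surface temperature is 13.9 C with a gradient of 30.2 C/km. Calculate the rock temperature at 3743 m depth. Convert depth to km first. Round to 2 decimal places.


Convert depth to km: 3743 / 1000 = 3.743 km
Temperature increase = gradient * depth_km = 30.2 * 3.743 = 113.04 C
Temperature at depth = T_surface + delta_T = 13.9 + 113.04
T = 126.94 C

126.94


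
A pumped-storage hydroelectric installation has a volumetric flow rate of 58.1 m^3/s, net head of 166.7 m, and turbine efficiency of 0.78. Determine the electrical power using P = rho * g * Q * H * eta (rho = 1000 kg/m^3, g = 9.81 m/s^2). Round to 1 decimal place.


Apply the hydropower formula P = rho * g * Q * H * eta
rho * g = 1000 * 9.81 = 9810.0
P = 9810.0 * 58.1 * 166.7 * 0.78
P = 74109749.0 W

74109749.0


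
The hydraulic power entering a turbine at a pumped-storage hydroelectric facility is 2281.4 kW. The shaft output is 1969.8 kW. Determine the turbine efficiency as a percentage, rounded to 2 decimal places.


Turbine efficiency = (output power / input power) * 100
eta = (1969.8 / 2281.4) * 100
eta = 86.34%

86.34


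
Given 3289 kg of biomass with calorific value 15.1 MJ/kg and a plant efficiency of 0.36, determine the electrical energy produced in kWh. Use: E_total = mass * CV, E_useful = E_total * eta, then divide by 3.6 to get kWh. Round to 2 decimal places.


Total energy = mass * CV = 3289 * 15.1 = 49663.9 MJ
Useful energy = total * eta = 49663.9 * 0.36 = 17879.0 MJ
Convert to kWh: 17879.0 / 3.6
Useful energy = 4966.39 kWh

4966.39


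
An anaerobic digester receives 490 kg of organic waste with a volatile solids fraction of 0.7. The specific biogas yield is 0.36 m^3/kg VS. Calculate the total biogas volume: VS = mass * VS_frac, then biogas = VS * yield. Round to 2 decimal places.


Compute volatile solids:
  VS = mass * VS_fraction = 490 * 0.7 = 343.0 kg
Calculate biogas volume:
  Biogas = VS * specific_yield = 343.0 * 0.36
  Biogas = 123.48 m^3

123.48


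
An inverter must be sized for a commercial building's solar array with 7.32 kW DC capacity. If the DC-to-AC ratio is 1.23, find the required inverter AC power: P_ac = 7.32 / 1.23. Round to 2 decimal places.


The inverter AC capacity is determined by the DC/AC ratio.
Given: P_dc = 7.32 kW, DC/AC ratio = 1.23
P_ac = P_dc / ratio = 7.32 / 1.23
P_ac = 5.95 kW

5.95


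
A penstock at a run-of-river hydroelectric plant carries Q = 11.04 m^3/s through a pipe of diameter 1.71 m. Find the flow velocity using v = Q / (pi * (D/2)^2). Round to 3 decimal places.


Compute pipe cross-sectional area:
  A = pi * (D/2)^2 = pi * (1.71/2)^2 = 2.2966 m^2
Calculate velocity:
  v = Q / A = 11.04 / 2.2966
  v = 4.807 m/s

4.807


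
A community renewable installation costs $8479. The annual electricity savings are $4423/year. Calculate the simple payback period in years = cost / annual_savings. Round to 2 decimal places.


Simple payback period = initial cost / annual savings
Payback = 8479 / 4423
Payback = 1.92 years

1.92


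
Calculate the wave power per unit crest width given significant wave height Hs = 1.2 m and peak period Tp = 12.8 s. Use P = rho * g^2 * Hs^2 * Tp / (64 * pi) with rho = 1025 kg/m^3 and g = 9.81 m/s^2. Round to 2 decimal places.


Apply wave power formula:
  g^2 = 9.81^2 = 96.2361
  Hs^2 = 1.2^2 = 1.44
  Numerator = rho * g^2 * Hs^2 * Tp = 1025 * 96.2361 * 1.44 * 12.8 = 1818169.39
  Denominator = 64 * pi = 201.0619
  P = 1818169.39 / 201.0619 = 9042.83 W/m

9042.83


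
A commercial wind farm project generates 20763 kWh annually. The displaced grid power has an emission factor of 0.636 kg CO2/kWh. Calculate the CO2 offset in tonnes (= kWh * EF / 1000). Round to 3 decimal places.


CO2 offset in kg = generation * emission_factor
CO2 offset = 20763 * 0.636 = 13205.27 kg
Convert to tonnes:
  CO2 offset = 13205.27 / 1000 = 13.205 tonnes

13.205


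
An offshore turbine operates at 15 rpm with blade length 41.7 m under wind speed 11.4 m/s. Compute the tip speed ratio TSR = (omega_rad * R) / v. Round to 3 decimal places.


Convert rotational speed to rad/s:
  omega = 15 * 2 * pi / 60 = 1.5708 rad/s
Compute tip speed:
  v_tip = omega * R = 1.5708 * 41.7 = 65.502 m/s
Tip speed ratio:
  TSR = v_tip / v_wind = 65.502 / 11.4 = 5.746

5.746


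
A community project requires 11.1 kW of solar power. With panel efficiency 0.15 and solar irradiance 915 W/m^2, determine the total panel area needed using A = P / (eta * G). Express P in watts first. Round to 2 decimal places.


Convert target power to watts: P = 11.1 * 1000 = 11100.0 W
Compute denominator: eta * G = 0.15 * 915 = 137.25
Required area A = P / (eta * G) = 11100.0 / 137.25
A = 80.87 m^2

80.87


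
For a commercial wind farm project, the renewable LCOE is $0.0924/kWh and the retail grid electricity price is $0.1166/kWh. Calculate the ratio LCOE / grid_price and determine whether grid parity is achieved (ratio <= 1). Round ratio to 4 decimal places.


Compare LCOE to grid price:
  LCOE = $0.0924/kWh, Grid price = $0.1166/kWh
  Ratio = LCOE / grid_price = 0.0924 / 0.1166 = 0.7925
  Grid parity achieved (ratio <= 1)? yes

0.7925


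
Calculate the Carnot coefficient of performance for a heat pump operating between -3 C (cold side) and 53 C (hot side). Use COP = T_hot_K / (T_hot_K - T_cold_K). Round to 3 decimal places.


Convert to Kelvin:
  T_hot = 53 + 273.15 = 326.15 K
  T_cold = -3 + 273.15 = 270.15 K
Apply Carnot COP formula:
  COP = T_hot_K / (T_hot_K - T_cold_K) = 326.15 / 56.0
  COP = 5.824

5.824


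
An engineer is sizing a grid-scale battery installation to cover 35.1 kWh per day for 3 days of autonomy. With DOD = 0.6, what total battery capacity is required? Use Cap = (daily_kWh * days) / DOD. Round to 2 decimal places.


Total energy needed = daily * days = 35.1 * 3 = 105.3 kWh
Account for depth of discharge:
  Cap = total_energy / DOD = 105.3 / 0.6
  Cap = 175.50 kWh

175.50


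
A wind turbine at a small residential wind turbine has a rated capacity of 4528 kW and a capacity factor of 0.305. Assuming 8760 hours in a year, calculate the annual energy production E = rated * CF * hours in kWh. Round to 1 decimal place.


Annual energy = rated_kW * capacity_factor * hours_per_year
Given: P_rated = 4528 kW, CF = 0.305, hours = 8760
E = 4528 * 0.305 * 8760
E = 12097910.4 kWh

12097910.4


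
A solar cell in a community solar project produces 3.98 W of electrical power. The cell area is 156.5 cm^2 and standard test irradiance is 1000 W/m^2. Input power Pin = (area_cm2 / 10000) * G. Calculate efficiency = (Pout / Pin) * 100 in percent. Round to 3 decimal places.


First compute the input power:
  Pin = area_cm2 / 10000 * G = 156.5 / 10000 * 1000 = 15.65 W
Then compute efficiency:
  Efficiency = (Pout / Pin) * 100 = (3.98 / 15.65) * 100
  Efficiency = 25.431%

25.431


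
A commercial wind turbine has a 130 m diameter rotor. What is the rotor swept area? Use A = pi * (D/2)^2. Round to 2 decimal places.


Compute the rotor radius:
  r = D / 2 = 130 / 2 = 65.0 m
Calculate swept area:
  A = pi * r^2 = pi * 65.0^2
  A = 13273.23 m^2

13273.23


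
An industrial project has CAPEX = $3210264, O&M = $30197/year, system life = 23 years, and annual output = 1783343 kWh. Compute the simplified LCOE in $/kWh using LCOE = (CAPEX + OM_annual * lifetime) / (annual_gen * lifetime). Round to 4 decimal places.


Total cost = CAPEX + OM * lifetime = 3210264 + 30197 * 23 = 3210264 + 694531 = 3904795
Total generation = annual * lifetime = 1783343 * 23 = 41016889 kWh
LCOE = 3904795 / 41016889
LCOE = 0.0952 $/kWh

0.0952


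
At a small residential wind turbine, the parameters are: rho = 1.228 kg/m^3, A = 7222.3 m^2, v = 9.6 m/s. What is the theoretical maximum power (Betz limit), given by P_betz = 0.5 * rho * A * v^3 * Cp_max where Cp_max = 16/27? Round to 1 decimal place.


The Betz coefficient Cp_max = 16/27 = 0.5926
v^3 = 9.6^3 = 884.736
P_betz = 0.5 * rho * A * v^3 * Cp_max
P_betz = 0.5 * 1.228 * 7222.3 * 884.736 * 0.5926
P_betz = 2324951.0 W

2324951.0


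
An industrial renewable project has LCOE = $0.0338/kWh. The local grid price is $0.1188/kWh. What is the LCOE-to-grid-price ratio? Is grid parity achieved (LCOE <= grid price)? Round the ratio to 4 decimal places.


Compare LCOE to grid price:
  LCOE = $0.0338/kWh, Grid price = $0.1188/kWh
  Ratio = LCOE / grid_price = 0.0338 / 0.1188 = 0.2845
  Grid parity achieved (ratio <= 1)? yes

0.2845


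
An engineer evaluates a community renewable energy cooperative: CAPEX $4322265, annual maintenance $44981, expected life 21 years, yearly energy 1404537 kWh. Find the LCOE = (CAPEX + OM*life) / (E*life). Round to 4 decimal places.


Total cost = CAPEX + OM * lifetime = 4322265 + 44981 * 21 = 4322265 + 944601 = 5266866
Total generation = annual * lifetime = 1404537 * 21 = 29495277 kWh
LCOE = 5266866 / 29495277
LCOE = 0.1786 $/kWh

0.1786


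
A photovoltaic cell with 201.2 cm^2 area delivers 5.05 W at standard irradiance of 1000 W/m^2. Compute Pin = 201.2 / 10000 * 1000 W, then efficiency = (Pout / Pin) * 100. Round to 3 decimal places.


First compute the input power:
  Pin = area_cm2 / 10000 * G = 201.2 / 10000 * 1000 = 20.12 W
Then compute efficiency:
  Efficiency = (Pout / Pin) * 100 = (5.05 / 20.12) * 100
  Efficiency = 25.099%

25.099


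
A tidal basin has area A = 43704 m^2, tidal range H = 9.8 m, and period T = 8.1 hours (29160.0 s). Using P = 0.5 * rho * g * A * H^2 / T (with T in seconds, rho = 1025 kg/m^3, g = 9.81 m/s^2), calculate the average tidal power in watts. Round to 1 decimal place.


Convert period to seconds: T = 8.1 * 3600 = 29160.0 s
H^2 = 9.8^2 = 96.04
P = 0.5 * rho * g * A * H^2 / T
P = 0.5 * 1025 * 9.81 * 43704 * 96.04 / 29160.0
P = 723683.5 W

723683.5


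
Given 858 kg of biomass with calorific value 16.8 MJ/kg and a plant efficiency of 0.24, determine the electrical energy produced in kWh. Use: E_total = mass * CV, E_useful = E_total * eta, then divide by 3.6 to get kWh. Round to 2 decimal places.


Total energy = mass * CV = 858 * 16.8 = 14414.4 MJ
Useful energy = total * eta = 14414.4 * 0.24 = 3459.46 MJ
Convert to kWh: 3459.46 / 3.6
Useful energy = 960.96 kWh

960.96


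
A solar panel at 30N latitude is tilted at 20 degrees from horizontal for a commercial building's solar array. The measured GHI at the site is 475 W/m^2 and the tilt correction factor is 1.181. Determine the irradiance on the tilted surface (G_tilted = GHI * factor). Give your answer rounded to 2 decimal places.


Identify the given values:
  GHI = 475 W/m^2, tilt correction factor = 1.181
Apply the formula G_tilted = GHI * factor:
  G_tilted = 475 * 1.181
  G_tilted = 560.98 W/m^2

560.98


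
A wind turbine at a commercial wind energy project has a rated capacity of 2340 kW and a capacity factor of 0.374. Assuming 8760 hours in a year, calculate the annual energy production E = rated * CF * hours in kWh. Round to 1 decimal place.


Annual energy = rated_kW * capacity_factor * hours_per_year
Given: P_rated = 2340 kW, CF = 0.374, hours = 8760
E = 2340 * 0.374 * 8760
E = 7666401.6 kWh

7666401.6


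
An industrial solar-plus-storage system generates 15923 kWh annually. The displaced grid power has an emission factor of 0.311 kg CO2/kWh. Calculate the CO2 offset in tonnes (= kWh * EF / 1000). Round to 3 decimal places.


CO2 offset in kg = generation * emission_factor
CO2 offset = 15923 * 0.311 = 4952.05 kg
Convert to tonnes:
  CO2 offset = 4952.05 / 1000 = 4.952 tonnes

4.952


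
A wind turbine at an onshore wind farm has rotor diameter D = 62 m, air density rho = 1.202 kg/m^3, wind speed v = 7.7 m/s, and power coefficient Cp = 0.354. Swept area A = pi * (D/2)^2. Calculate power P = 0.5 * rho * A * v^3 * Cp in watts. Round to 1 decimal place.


Step 1 -- Compute swept area:
  A = pi * (D/2)^2 = pi * (62/2)^2 = 3019.07 m^2
Step 2 -- Apply wind power equation:
  P = 0.5 * rho * A * v^3 * Cp
  v^3 = 7.7^3 = 456.533
  P = 0.5 * 1.202 * 3019.07 * 456.533 * 0.354
  P = 293240.0 W

293240.0


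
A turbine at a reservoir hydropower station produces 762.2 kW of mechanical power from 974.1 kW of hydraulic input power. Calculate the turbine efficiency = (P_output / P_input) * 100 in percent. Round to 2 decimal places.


Turbine efficiency = (output power / input power) * 100
eta = (762.2 / 974.1) * 100
eta = 78.25%

78.25


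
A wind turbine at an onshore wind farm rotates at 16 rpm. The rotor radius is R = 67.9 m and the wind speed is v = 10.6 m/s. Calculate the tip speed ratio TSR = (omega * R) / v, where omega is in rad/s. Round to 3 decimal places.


Convert rotational speed to rad/s:
  omega = 16 * 2 * pi / 60 = 1.6755 rad/s
Compute tip speed:
  v_tip = omega * R = 1.6755 * 67.9 = 113.768 m/s
Tip speed ratio:
  TSR = v_tip / v_wind = 113.768 / 10.6 = 10.733

10.733


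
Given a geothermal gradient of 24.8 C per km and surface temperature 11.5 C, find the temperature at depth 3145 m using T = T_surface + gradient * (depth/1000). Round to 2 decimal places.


Convert depth to km: 3145 / 1000 = 3.145 km
Temperature increase = gradient * depth_km = 24.8 * 3.145 = 78.0 C
Temperature at depth = T_surface + delta_T = 11.5 + 78.0
T = 89.50 C

89.50


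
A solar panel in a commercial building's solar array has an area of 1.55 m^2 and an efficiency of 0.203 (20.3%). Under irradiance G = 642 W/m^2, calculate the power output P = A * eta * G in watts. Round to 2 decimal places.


Use the solar power formula P = A * eta * G.
Given: A = 1.55 m^2, eta = 0.203, G = 642 W/m^2
P = 1.55 * 0.203 * 642
P = 202.01 W

202.01


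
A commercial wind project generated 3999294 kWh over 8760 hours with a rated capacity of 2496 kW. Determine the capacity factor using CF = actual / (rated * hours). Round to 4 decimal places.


Capacity factor = actual output / maximum possible output
Maximum possible = rated * hours = 2496 * 8760 = 21864960 kWh
CF = 3999294 / 21864960
CF = 0.1829

0.1829


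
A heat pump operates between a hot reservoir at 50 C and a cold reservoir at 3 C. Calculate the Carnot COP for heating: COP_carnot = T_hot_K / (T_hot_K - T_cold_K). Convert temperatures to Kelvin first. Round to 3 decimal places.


Convert to Kelvin:
  T_hot = 50 + 273.15 = 323.15 K
  T_cold = 3 + 273.15 = 276.15 K
Apply Carnot COP formula:
  COP = T_hot_K / (T_hot_K - T_cold_K) = 323.15 / 47.0
  COP = 6.876

6.876


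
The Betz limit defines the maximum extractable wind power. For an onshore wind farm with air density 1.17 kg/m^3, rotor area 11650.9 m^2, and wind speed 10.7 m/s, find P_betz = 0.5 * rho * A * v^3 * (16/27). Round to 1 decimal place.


The Betz coefficient Cp_max = 16/27 = 0.5926
v^3 = 10.7^3 = 1225.043
P_betz = 0.5 * rho * A * v^3 * Cp_max
P_betz = 0.5 * 1.17 * 11650.9 * 1225.043 * 0.5926
P_betz = 4947922.5 W

4947922.5
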